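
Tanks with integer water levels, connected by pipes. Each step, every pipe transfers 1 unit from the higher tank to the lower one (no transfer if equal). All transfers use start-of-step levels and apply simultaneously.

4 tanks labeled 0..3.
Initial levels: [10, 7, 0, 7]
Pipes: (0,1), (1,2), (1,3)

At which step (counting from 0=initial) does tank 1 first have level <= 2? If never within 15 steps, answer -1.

Answer: -1

Derivation:
Step 1: flows [0->1,1->2,1=3] -> levels [9 7 1 7]
Step 2: flows [0->1,1->2,1=3] -> levels [8 7 2 7]
Step 3: flows [0->1,1->2,1=3] -> levels [7 7 3 7]
Step 4: flows [0=1,1->2,1=3] -> levels [7 6 4 7]
Step 5: flows [0->1,1->2,3->1] -> levels [6 7 5 6]
Step 6: flows [1->0,1->2,1->3] -> levels [7 4 6 7]
Step 7: flows [0->1,2->1,3->1] -> levels [6 7 5 6]
  -> period-2 cycle (repeats step 5); tank 1 never drops to <=2
Tank 1 never reaches <=2 within 15 steps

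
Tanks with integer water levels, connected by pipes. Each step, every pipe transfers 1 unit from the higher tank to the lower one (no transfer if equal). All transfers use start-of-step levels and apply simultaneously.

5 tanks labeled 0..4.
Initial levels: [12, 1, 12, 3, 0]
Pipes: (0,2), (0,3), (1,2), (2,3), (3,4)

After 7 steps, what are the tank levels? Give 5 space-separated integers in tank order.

Answer: 7 6 6 4 5

Derivation:
Step 1: flows [0=2,0->3,2->1,2->3,3->4] -> levels [11 2 10 4 1]
Step 2: flows [0->2,0->3,2->1,2->3,3->4] -> levels [9 3 9 5 2]
Step 3: flows [0=2,0->3,2->1,2->3,3->4] -> levels [8 4 7 6 3]
Step 4: flows [0->2,0->3,2->1,2->3,3->4] -> levels [6 5 6 7 4]
Step 5: flows [0=2,3->0,2->1,3->2,3->4] -> levels [7 6 6 4 5]
Step 6: flows [0->2,0->3,1=2,2->3,4->3] -> levels [5 6 6 7 4]
Step 7: flows [2->0,3->0,1=2,3->2,3->4] -> levels [7 6 6 4 5]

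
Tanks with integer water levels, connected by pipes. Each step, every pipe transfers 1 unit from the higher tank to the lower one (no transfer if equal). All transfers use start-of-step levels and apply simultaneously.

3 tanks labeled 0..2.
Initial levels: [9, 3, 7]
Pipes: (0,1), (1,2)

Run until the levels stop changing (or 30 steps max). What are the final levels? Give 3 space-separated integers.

Step 1: flows [0->1,2->1] -> levels [8 5 6]
Step 2: flows [0->1,2->1] -> levels [7 7 5]
Step 3: flows [0=1,1->2] -> levels [7 6 6]
Step 4: flows [0->1,1=2] -> levels [6 7 6]
Step 5: flows [1->0,1->2] -> levels [7 5 7]
Step 6: flows [0->1,2->1] -> levels [6 7 6]
  -> period-2 cycle: step 6 state = step 4 state; never stabilizes
  -> state at step 30: (30-4) mod 2 = 0, same as step 4 -> [6 7 6]

Answer: 6 7 6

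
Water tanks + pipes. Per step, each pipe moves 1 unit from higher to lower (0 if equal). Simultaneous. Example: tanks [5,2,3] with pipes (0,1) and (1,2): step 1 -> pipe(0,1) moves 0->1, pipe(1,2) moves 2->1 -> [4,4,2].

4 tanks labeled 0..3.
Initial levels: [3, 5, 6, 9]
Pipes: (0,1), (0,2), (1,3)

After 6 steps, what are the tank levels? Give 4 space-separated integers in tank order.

Answer: 5 7 6 5

Derivation:
Step 1: flows [1->0,2->0,3->1] -> levels [5 5 5 8]
Step 2: flows [0=1,0=2,3->1] -> levels [5 6 5 7]
Step 3: flows [1->0,0=2,3->1] -> levels [6 6 5 6]
Step 4: flows [0=1,0->2,1=3] -> levels [5 6 6 6]
Step 5: flows [1->0,2->0,1=3] -> levels [7 5 5 6]
Step 6: flows [0->1,0->2,3->1] -> levels [5 7 6 5]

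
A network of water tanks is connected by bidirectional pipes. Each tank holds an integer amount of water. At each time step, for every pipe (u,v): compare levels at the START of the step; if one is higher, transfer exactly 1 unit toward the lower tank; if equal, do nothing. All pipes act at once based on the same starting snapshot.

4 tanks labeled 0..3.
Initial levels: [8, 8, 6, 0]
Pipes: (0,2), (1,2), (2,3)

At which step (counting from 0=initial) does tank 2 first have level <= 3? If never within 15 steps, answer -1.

Answer: -1

Derivation:
Step 1: flows [0->2,1->2,2->3] -> levels [7 7 7 1]
Step 2: flows [0=2,1=2,2->3] -> levels [7 7 6 2]
Step 3: flows [0->2,1->2,2->3] -> levels [6 6 7 3]
Step 4: flows [2->0,2->1,2->3] -> levels [7 7 4 4]
Step 5: flows [0->2,1->2,2=3] -> levels [6 6 6 4]
Step 6: flows [0=2,1=2,2->3] -> levels [6 6 5 5]
Step 7: flows [0->2,1->2,2=3] -> levels [5 5 7 5]
Step 8: flows [2->0,2->1,2->3] -> levels [6 6 4 6]
Step 9: flows [0->2,1->2,3->2] -> levels [5 5 7 5]
  -> period-2 cycle (repeats step 7); tank 2 never drops to <=3
Tank 2 never reaches <=3 within 15 steps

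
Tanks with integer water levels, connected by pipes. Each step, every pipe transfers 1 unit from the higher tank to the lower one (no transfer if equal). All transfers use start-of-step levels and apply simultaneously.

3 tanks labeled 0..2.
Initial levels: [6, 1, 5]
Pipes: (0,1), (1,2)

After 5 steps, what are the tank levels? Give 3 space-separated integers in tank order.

Step 1: flows [0->1,2->1] -> levels [5 3 4]
Step 2: flows [0->1,2->1] -> levels [4 5 3]
Step 3: flows [1->0,1->2] -> levels [5 3 4]
  -> period-2 cycle: step 3 state = step 1 state
  -> state at step 5: (5-1) mod 2 = 0, same as step 1 -> [5 3 4]

Answer: 5 3 4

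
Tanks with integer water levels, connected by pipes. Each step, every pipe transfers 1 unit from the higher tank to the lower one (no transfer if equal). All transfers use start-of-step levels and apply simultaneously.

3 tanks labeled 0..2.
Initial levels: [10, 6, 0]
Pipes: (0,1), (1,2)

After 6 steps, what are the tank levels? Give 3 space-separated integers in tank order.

Answer: 5 6 5

Derivation:
Step 1: flows [0->1,1->2] -> levels [9 6 1]
Step 2: flows [0->1,1->2] -> levels [8 6 2]
Step 3: flows [0->1,1->2] -> levels [7 6 3]
Step 4: flows [0->1,1->2] -> levels [6 6 4]
Step 5: flows [0=1,1->2] -> levels [6 5 5]
Step 6: flows [0->1,1=2] -> levels [5 6 5]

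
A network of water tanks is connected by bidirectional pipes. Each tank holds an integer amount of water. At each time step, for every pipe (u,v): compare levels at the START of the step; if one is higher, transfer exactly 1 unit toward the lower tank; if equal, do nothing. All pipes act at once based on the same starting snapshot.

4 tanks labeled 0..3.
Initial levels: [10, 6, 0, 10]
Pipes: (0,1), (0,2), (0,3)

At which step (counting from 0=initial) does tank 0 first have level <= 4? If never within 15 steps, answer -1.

Answer: -1

Derivation:
Step 1: flows [0->1,0->2,0=3] -> levels [8 7 1 10]
Step 2: flows [0->1,0->2,3->0] -> levels [7 8 2 9]
Step 3: flows [1->0,0->2,3->0] -> levels [8 7 3 8]
Step 4: flows [0->1,0->2,0=3] -> levels [6 8 4 8]
Step 5: flows [1->0,0->2,3->0] -> levels [7 7 5 7]
Step 6: flows [0=1,0->2,0=3] -> levels [6 7 6 7]
Step 7: flows [1->0,0=2,3->0] -> levels [8 6 6 6]
Step 8: flows [0->1,0->2,0->3] -> levels [5 7 7 7]
Step 9: flows [1->0,2->0,3->0] -> levels [8 6 6 6]
  -> period-2 cycle (repeats step 7); tank 0 never drops to <=4
Tank 0 never reaches <=4 within 15 steps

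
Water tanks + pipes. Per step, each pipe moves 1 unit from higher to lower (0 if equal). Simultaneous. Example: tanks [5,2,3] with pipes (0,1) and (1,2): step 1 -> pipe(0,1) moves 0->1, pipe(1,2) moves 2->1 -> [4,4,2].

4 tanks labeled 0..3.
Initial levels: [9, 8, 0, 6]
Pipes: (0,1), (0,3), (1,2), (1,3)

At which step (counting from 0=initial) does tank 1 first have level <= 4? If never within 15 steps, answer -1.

Step 1: flows [0->1,0->3,1->2,1->3] -> levels [7 7 1 8]
Step 2: flows [0=1,3->0,1->2,3->1] -> levels [8 7 2 6]
Step 3: flows [0->1,0->3,1->2,1->3] -> levels [6 6 3 8]
Step 4: flows [0=1,3->0,1->2,3->1] -> levels [7 6 4 6]
Step 5: flows [0->1,0->3,1->2,1=3] -> levels [5 6 5 7]
Step 6: flows [1->0,3->0,1->2,3->1] -> levels [7 5 6 5]
Step 7: flows [0->1,0->3,2->1,1=3] -> levels [5 7 5 6]
Step 8: flows [1->0,3->0,1->2,1->3] -> levels [7 4 6 6]
Tank 1 first reaches <=4 at step 8

Answer: 8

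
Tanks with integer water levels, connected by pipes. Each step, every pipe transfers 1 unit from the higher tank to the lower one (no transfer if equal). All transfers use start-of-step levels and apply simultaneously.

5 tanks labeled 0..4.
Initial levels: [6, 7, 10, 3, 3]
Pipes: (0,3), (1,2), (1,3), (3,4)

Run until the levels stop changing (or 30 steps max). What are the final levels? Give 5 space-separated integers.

Answer: 5 5 7 7 5

Derivation:
Step 1: flows [0->3,2->1,1->3,3=4] -> levels [5 7 9 5 3]
Step 2: flows [0=3,2->1,1->3,3->4] -> levels [5 7 8 5 4]
Step 3: flows [0=3,2->1,1->3,3->4] -> levels [5 7 7 5 5]
Step 4: flows [0=3,1=2,1->3,3=4] -> levels [5 6 7 6 5]
Step 5: flows [3->0,2->1,1=3,3->4] -> levels [6 7 6 4 6]
Step 6: flows [0->3,1->2,1->3,4->3] -> levels [5 5 7 7 5]
Step 7: flows [3->0,2->1,3->1,3->4] -> levels [6 7 6 4 6]
  -> period-2 cycle: step 7 state = step 5 state; never stabilizes
  -> state at step 30: (30-5) mod 2 = 1, same as step 6 -> [5 5 7 7 5]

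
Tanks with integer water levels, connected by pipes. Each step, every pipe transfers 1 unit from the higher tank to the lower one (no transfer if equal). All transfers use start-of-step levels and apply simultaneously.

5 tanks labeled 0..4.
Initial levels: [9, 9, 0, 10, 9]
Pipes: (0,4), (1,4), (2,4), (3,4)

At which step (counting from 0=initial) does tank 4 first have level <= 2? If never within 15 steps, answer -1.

Step 1: flows [0=4,1=4,4->2,3->4] -> levels [9 9 1 9 9]
Step 2: flows [0=4,1=4,4->2,3=4] -> levels [9 9 2 9 8]
Step 3: flows [0->4,1->4,4->2,3->4] -> levels [8 8 3 8 10]
Step 4: flows [4->0,4->1,4->2,4->3] -> levels [9 9 4 9 6]
Step 5: flows [0->4,1->4,4->2,3->4] -> levels [8 8 5 8 8]
Step 6: flows [0=4,1=4,4->2,3=4] -> levels [8 8 6 8 7]
Step 7: flows [0->4,1->4,4->2,3->4] -> levels [7 7 7 7 9]
Step 8: flows [4->0,4->1,4->2,4->3] -> levels [8 8 8 8 5]
Step 9: flows [0->4,1->4,2->4,3->4] -> levels [7 7 7 7 9]
  -> period-2 cycle (repeats step 7); tank 4 never drops to <=2
Tank 4 never reaches <=2 within 15 steps

Answer: -1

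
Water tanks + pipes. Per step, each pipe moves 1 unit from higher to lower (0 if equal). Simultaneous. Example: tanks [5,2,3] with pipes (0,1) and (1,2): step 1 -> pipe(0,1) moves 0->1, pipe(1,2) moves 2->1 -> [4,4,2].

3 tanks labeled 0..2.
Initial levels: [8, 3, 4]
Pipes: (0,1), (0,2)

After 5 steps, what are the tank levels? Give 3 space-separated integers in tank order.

Step 1: flows [0->1,0->2] -> levels [6 4 5]
Step 2: flows [0->1,0->2] -> levels [4 5 6]
Step 3: flows [1->0,2->0] -> levels [6 4 5]
  -> period-2 cycle: step 3 state = step 1 state
  -> state at step 5: (5-1) mod 2 = 0, same as step 1 -> [6 4 5]

Answer: 6 4 5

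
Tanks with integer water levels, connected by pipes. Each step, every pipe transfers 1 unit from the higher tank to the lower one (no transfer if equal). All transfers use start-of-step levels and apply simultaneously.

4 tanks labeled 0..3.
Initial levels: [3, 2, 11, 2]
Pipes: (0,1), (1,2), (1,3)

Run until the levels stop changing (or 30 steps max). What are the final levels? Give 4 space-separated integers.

Answer: 5 3 5 5

Derivation:
Step 1: flows [0->1,2->1,1=3] -> levels [2 4 10 2]
Step 2: flows [1->0,2->1,1->3] -> levels [3 3 9 3]
Step 3: flows [0=1,2->1,1=3] -> levels [3 4 8 3]
Step 4: flows [1->0,2->1,1->3] -> levels [4 3 7 4]
Step 5: flows [0->1,2->1,3->1] -> levels [3 6 6 3]
Step 6: flows [1->0,1=2,1->3] -> levels [4 4 6 4]
Step 7: flows [0=1,2->1,1=3] -> levels [4 5 5 4]
Step 8: flows [1->0,1=2,1->3] -> levels [5 3 5 5]
Step 9: flows [0->1,2->1,3->1] -> levels [4 6 4 4]
Step 10: flows [1->0,1->2,1->3] -> levels [5 3 5 5]
  -> period-2 cycle: step 10 state = step 8 state; never stabilizes
  -> state at step 30: (30-8) mod 2 = 0, same as step 8 -> [5 3 5 5]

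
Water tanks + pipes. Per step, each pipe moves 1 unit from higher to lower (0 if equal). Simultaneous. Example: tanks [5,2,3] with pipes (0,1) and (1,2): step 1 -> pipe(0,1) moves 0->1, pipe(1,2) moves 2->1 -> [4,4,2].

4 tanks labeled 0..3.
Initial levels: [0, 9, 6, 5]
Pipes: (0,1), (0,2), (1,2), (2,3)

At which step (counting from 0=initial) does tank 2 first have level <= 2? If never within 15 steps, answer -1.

Step 1: flows [1->0,2->0,1->2,2->3] -> levels [2 7 5 6]
Step 2: flows [1->0,2->0,1->2,3->2] -> levels [4 5 6 5]
Step 3: flows [1->0,2->0,2->1,2->3] -> levels [6 5 3 6]
Step 4: flows [0->1,0->2,1->2,3->2] -> levels [4 5 6 5]
  -> period-2 cycle (repeats step 2); tank 2 never drops to <=2
Tank 2 never reaches <=2 within 15 steps

Answer: -1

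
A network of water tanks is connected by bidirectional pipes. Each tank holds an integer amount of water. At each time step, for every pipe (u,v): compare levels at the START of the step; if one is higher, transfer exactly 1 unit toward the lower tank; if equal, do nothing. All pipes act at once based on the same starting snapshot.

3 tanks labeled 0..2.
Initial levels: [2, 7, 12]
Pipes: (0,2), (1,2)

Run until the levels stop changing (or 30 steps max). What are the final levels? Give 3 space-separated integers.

Answer: 7 7 7

Derivation:
Step 1: flows [2->0,2->1] -> levels [3 8 10]
Step 2: flows [2->0,2->1] -> levels [4 9 8]
Step 3: flows [2->0,1->2] -> levels [5 8 8]
Step 4: flows [2->0,1=2] -> levels [6 8 7]
Step 5: flows [2->0,1->2] -> levels [7 7 7]
Step 6: flows [0=2,1=2] -> levels [7 7 7]
  -> stable (no change)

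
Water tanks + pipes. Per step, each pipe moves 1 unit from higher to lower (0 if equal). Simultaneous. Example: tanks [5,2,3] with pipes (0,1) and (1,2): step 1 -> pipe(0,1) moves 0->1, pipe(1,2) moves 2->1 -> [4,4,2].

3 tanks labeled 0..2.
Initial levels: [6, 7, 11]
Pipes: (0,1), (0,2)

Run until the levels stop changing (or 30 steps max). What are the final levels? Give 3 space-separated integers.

Step 1: flows [1->0,2->0] -> levels [8 6 10]
Step 2: flows [0->1,2->0] -> levels [8 7 9]
Step 3: flows [0->1,2->0] -> levels [8 8 8]
Step 4: flows [0=1,0=2] -> levels [8 8 8]
  -> stable (no change)

Answer: 8 8 8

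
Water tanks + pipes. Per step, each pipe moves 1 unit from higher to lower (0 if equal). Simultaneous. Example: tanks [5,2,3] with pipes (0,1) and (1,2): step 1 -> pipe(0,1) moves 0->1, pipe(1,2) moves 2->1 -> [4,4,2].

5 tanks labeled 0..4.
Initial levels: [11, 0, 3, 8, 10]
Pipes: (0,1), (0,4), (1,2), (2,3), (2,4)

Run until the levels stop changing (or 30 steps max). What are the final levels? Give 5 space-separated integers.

Step 1: flows [0->1,0->4,2->1,3->2,4->2] -> levels [9 2 4 7 10]
Step 2: flows [0->1,4->0,2->1,3->2,4->2] -> levels [9 4 5 6 8]
Step 3: flows [0->1,0->4,2->1,3->2,4->2] -> levels [7 6 6 5 8]
Step 4: flows [0->1,4->0,1=2,2->3,4->2] -> levels [7 7 6 6 6]
Step 5: flows [0=1,0->4,1->2,2=3,2=4] -> levels [6 6 7 6 7]
Step 6: flows [0=1,4->0,2->1,2->3,2=4] -> levels [7 7 5 7 6]
Step 7: flows [0=1,0->4,1->2,3->2,4->2] -> levels [6 6 8 6 6]
Step 8: flows [0=1,0=4,2->1,2->3,2->4] -> levels [6 7 5 7 7]
Step 9: flows [1->0,4->0,1->2,3->2,4->2] -> levels [8 5 8 6 5]
Step 10: flows [0->1,0->4,2->1,2->3,2->4] -> levels [6 7 5 7 7]
  -> period-2 cycle: step 10 state = step 8 state; never stabilizes
  -> state at step 30: (30-8) mod 2 = 0, same as step 8 -> [6 7 5 7 7]

Answer: 6 7 5 7 7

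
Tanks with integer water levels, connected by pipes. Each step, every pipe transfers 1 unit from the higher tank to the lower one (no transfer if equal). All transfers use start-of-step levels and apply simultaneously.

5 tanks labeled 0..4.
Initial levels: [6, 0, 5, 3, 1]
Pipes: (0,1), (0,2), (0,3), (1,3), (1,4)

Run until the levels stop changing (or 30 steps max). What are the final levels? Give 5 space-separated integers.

Answer: 4 2 3 3 3

Derivation:
Step 1: flows [0->1,0->2,0->3,3->1,4->1] -> levels [3 3 6 3 0]
Step 2: flows [0=1,2->0,0=3,1=3,1->4] -> levels [4 2 5 3 1]
Step 3: flows [0->1,2->0,0->3,3->1,1->4] -> levels [3 3 4 3 2]
Step 4: flows [0=1,2->0,0=3,1=3,1->4] -> levels [4 2 3 3 3]
Step 5: flows [0->1,0->2,0->3,3->1,4->1] -> levels [1 5 4 3 2]
Step 6: flows [1->0,2->0,3->0,1->3,1->4] -> levels [4 2 3 3 3]
  -> period-2 cycle: step 6 state = step 4 state; never stabilizes
  -> state at step 30: (30-4) mod 2 = 0, same as step 4 -> [4 2 3 3 3]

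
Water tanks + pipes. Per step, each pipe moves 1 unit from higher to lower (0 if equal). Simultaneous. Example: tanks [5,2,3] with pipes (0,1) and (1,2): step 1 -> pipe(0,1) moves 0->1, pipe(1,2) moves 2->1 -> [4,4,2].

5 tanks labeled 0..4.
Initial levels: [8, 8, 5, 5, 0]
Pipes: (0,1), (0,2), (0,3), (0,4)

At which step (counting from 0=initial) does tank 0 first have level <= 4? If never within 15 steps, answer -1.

Answer: 3

Derivation:
Step 1: flows [0=1,0->2,0->3,0->4] -> levels [5 8 6 6 1]
Step 2: flows [1->0,2->0,3->0,0->4] -> levels [7 7 5 5 2]
Step 3: flows [0=1,0->2,0->3,0->4] -> levels [4 7 6 6 3]
Tank 0 first reaches <=4 at step 3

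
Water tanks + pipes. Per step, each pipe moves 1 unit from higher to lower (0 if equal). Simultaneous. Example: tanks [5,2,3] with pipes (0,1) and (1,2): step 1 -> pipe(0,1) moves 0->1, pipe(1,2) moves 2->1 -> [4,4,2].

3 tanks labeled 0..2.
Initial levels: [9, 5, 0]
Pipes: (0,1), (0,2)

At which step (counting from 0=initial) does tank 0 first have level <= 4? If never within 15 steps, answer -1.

Step 1: flows [0->1,0->2] -> levels [7 6 1]
Step 2: flows [0->1,0->2] -> levels [5 7 2]
Step 3: flows [1->0,0->2] -> levels [5 6 3]
Step 4: flows [1->0,0->2] -> levels [5 5 4]
Step 5: flows [0=1,0->2] -> levels [4 5 5]
Tank 0 first reaches <=4 at step 5

Answer: 5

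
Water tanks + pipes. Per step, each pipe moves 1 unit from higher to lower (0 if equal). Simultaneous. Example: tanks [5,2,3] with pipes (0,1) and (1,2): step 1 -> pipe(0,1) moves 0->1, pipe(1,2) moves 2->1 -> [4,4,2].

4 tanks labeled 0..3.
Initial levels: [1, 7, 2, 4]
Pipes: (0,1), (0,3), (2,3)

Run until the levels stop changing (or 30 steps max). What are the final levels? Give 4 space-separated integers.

Answer: 3 5 2 4

Derivation:
Step 1: flows [1->0,3->0,3->2] -> levels [3 6 3 2]
Step 2: flows [1->0,0->3,2->3] -> levels [3 5 2 4]
Step 3: flows [1->0,3->0,3->2] -> levels [5 4 3 2]
Step 4: flows [0->1,0->3,2->3] -> levels [3 5 2 4]
  -> period-2 cycle: step 4 state = step 2 state; never stabilizes
  -> state at step 30: (30-2) mod 2 = 0, same as step 2 -> [3 5 2 4]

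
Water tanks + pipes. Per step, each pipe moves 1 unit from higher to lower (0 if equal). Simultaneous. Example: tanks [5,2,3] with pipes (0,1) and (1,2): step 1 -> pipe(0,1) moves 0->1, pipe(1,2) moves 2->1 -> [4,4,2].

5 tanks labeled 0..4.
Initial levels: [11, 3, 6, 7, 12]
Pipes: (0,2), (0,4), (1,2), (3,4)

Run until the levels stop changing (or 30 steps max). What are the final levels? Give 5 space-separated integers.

Answer: 7 6 8 8 10

Derivation:
Step 1: flows [0->2,4->0,2->1,4->3] -> levels [11 4 6 8 10]
Step 2: flows [0->2,0->4,2->1,4->3] -> levels [9 5 6 9 10]
Step 3: flows [0->2,4->0,2->1,4->3] -> levels [9 6 6 10 8]
Step 4: flows [0->2,0->4,1=2,3->4] -> levels [7 6 7 9 10]
Step 5: flows [0=2,4->0,2->1,4->3] -> levels [8 7 6 10 8]
Step 6: flows [0->2,0=4,1->2,3->4] -> levels [7 6 8 9 9]
Step 7: flows [2->0,4->0,2->1,3=4] -> levels [9 7 6 9 8]
Step 8: flows [0->2,0->4,1->2,3->4] -> levels [7 6 8 8 10]
Step 9: flows [2->0,4->0,2->1,4->3] -> levels [9 7 6 9 8]
  -> period-2 cycle: step 9 state = step 7 state; never stabilizes
  -> state at step 30: (30-7) mod 2 = 1, same as step 8 -> [7 6 8 8 10]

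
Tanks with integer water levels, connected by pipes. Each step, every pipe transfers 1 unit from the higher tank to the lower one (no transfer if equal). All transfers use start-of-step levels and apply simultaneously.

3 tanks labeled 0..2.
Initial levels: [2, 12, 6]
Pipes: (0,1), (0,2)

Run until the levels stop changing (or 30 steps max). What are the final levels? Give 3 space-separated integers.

Step 1: flows [1->0,2->0] -> levels [4 11 5]
Step 2: flows [1->0,2->0] -> levels [6 10 4]
Step 3: flows [1->0,0->2] -> levels [6 9 5]
Step 4: flows [1->0,0->2] -> levels [6 8 6]
Step 5: flows [1->0,0=2] -> levels [7 7 6]
Step 6: flows [0=1,0->2] -> levels [6 7 7]
Step 7: flows [1->0,2->0] -> levels [8 6 6]
Step 8: flows [0->1,0->2] -> levels [6 7 7]
  -> period-2 cycle: step 8 state = step 6 state; never stabilizes
  -> state at step 30: (30-6) mod 2 = 0, same as step 6 -> [6 7 7]

Answer: 6 7 7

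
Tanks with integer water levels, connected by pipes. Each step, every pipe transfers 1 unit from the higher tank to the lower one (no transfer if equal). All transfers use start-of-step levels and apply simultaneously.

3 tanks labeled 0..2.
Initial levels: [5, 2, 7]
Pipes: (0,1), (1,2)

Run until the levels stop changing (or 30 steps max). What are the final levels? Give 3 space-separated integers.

Step 1: flows [0->1,2->1] -> levels [4 4 6]
Step 2: flows [0=1,2->1] -> levels [4 5 5]
Step 3: flows [1->0,1=2] -> levels [5 4 5]
Step 4: flows [0->1,2->1] -> levels [4 6 4]
Step 5: flows [1->0,1->2] -> levels [5 4 5]
  -> period-2 cycle: step 5 state = step 3 state; never stabilizes
  -> state at step 30: (30-3) mod 2 = 1, same as step 4 -> [4 6 4]

Answer: 4 6 4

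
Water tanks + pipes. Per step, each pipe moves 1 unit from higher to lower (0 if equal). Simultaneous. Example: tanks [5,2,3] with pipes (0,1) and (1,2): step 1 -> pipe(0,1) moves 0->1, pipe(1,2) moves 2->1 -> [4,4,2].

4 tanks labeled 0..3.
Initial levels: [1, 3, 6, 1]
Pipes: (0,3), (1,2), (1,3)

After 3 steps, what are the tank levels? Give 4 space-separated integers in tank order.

Answer: 2 3 3 3

Derivation:
Step 1: flows [0=3,2->1,1->3] -> levels [1 3 5 2]
Step 2: flows [3->0,2->1,1->3] -> levels [2 3 4 2]
Step 3: flows [0=3,2->1,1->3] -> levels [2 3 3 3]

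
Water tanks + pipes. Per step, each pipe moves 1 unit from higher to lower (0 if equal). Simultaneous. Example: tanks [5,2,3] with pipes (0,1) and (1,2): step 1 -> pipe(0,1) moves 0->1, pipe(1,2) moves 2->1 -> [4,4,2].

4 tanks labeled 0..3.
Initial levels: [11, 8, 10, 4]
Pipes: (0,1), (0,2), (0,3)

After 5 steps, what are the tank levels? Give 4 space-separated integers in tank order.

Answer: 6 9 9 9

Derivation:
Step 1: flows [0->1,0->2,0->3] -> levels [8 9 11 5]
Step 2: flows [1->0,2->0,0->3] -> levels [9 8 10 6]
Step 3: flows [0->1,2->0,0->3] -> levels [8 9 9 7]
Step 4: flows [1->0,2->0,0->3] -> levels [9 8 8 8]
Step 5: flows [0->1,0->2,0->3] -> levels [6 9 9 9]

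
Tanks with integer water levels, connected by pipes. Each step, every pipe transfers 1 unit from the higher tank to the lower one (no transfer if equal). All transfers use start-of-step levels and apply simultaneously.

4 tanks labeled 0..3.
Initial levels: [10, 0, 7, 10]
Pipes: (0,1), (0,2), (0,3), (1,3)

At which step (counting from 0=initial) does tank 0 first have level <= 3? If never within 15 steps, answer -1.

Answer: -1

Derivation:
Step 1: flows [0->1,0->2,0=3,3->1] -> levels [8 2 8 9]
Step 2: flows [0->1,0=2,3->0,3->1] -> levels [8 4 8 7]
Step 3: flows [0->1,0=2,0->3,3->1] -> levels [6 6 8 7]
Step 4: flows [0=1,2->0,3->0,3->1] -> levels [8 7 7 5]
Step 5: flows [0->1,0->2,0->3,1->3] -> levels [5 7 8 7]
Step 6: flows [1->0,2->0,3->0,1=3] -> levels [8 6 7 6]
Step 7: flows [0->1,0->2,0->3,1=3] -> levels [5 7 8 7]
  -> period-2 cycle (repeats step 5); tank 0 never drops to <=3
Tank 0 never reaches <=3 within 15 steps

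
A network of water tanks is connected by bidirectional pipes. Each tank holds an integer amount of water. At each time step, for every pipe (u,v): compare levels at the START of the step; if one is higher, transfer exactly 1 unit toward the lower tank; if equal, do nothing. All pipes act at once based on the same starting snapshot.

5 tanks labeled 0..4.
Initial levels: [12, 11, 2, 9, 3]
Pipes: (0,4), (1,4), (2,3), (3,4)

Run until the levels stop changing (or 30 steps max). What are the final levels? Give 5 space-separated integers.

Answer: 9 9 6 7 6

Derivation:
Step 1: flows [0->4,1->4,3->2,3->4] -> levels [11 10 3 7 6]
Step 2: flows [0->4,1->4,3->2,3->4] -> levels [10 9 4 5 9]
Step 3: flows [0->4,1=4,3->2,4->3] -> levels [9 9 5 5 9]
Step 4: flows [0=4,1=4,2=3,4->3] -> levels [9 9 5 6 8]
Step 5: flows [0->4,1->4,3->2,4->3] -> levels [8 8 6 6 9]
Step 6: flows [4->0,4->1,2=3,4->3] -> levels [9 9 6 7 6]
Step 7: flows [0->4,1->4,3->2,3->4] -> levels [8 8 7 5 9]
Step 8: flows [4->0,4->1,2->3,4->3] -> levels [9 9 6 7 6]
  -> period-2 cycle: step 8 state = step 6 state; never stabilizes
  -> state at step 30: (30-6) mod 2 = 0, same as step 6 -> [9 9 6 7 6]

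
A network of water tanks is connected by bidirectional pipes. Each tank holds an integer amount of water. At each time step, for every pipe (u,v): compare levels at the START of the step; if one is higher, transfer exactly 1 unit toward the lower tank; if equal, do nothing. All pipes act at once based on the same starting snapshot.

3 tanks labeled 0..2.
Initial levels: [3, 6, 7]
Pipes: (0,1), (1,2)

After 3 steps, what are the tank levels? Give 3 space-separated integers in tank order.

Step 1: flows [1->0,2->1] -> levels [4 6 6]
Step 2: flows [1->0,1=2] -> levels [5 5 6]
Step 3: flows [0=1,2->1] -> levels [5 6 5]

Answer: 5 6 5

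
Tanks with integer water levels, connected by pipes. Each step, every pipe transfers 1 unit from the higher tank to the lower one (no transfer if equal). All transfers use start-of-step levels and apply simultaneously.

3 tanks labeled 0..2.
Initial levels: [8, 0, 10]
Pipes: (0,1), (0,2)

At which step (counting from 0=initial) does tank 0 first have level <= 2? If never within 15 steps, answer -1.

Answer: -1

Derivation:
Step 1: flows [0->1,2->0] -> levels [8 1 9]
Step 2: flows [0->1,2->0] -> levels [8 2 8]
Step 3: flows [0->1,0=2] -> levels [7 3 8]
Step 4: flows [0->1,2->0] -> levels [7 4 7]
Step 5: flows [0->1,0=2] -> levels [6 5 7]
Step 6: flows [0->1,2->0] -> levels [6 6 6]
Step 7: flows [0=1,0=2] -> levels [6 6 6]
  -> stable; tank 0 stays at 6 > 2
Tank 0 never reaches <=2 within 15 steps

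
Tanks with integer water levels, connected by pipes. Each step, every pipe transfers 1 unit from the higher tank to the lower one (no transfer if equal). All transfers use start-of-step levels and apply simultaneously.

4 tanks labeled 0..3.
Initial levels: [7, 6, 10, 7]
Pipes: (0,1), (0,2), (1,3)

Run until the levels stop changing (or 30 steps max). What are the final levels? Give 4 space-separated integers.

Answer: 9 6 8 7

Derivation:
Step 1: flows [0->1,2->0,3->1] -> levels [7 8 9 6]
Step 2: flows [1->0,2->0,1->3] -> levels [9 6 8 7]
Step 3: flows [0->1,0->2,3->1] -> levels [7 8 9 6]
  -> period-2 cycle: step 3 state = step 1 state; never stabilizes
  -> state at step 30: (30-1) mod 2 = 1, same as step 2 -> [9 6 8 7]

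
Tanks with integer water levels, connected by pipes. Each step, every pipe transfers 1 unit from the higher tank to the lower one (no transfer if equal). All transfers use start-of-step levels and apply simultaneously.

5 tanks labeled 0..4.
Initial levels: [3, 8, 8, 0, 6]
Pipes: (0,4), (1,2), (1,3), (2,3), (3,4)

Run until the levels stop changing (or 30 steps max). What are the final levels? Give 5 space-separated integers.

Step 1: flows [4->0,1=2,1->3,2->3,4->3] -> levels [4 7 7 3 4]
Step 2: flows [0=4,1=2,1->3,2->3,4->3] -> levels [4 6 6 6 3]
Step 3: flows [0->4,1=2,1=3,2=3,3->4] -> levels [3 6 6 5 5]
Step 4: flows [4->0,1=2,1->3,2->3,3=4] -> levels [4 5 5 7 4]
Step 5: flows [0=4,1=2,3->1,3->2,3->4] -> levels [4 6 6 4 5]
Step 6: flows [4->0,1=2,1->3,2->3,4->3] -> levels [5 5 5 7 3]
Step 7: flows [0->4,1=2,3->1,3->2,3->4] -> levels [4 6 6 4 5]
  -> period-2 cycle: step 7 state = step 5 state; never stabilizes
  -> state at step 30: (30-5) mod 2 = 1, same as step 6 -> [5 5 5 7 3]

Answer: 5 5 5 7 3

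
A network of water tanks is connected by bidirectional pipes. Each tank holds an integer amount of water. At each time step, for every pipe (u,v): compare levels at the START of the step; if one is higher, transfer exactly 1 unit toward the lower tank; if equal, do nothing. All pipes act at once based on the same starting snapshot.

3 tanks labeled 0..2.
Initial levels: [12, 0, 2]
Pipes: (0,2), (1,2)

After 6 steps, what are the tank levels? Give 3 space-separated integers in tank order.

Answer: 6 4 4

Derivation:
Step 1: flows [0->2,2->1] -> levels [11 1 2]
Step 2: flows [0->2,2->1] -> levels [10 2 2]
Step 3: flows [0->2,1=2] -> levels [9 2 3]
Step 4: flows [0->2,2->1] -> levels [8 3 3]
Step 5: flows [0->2,1=2] -> levels [7 3 4]
Step 6: flows [0->2,2->1] -> levels [6 4 4]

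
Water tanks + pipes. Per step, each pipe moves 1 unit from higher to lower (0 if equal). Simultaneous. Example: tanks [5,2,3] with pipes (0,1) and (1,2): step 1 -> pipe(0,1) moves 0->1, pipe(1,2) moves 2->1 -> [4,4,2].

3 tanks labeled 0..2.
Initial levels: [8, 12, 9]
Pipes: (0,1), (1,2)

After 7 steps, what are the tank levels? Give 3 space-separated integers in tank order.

Step 1: flows [1->0,1->2] -> levels [9 10 10]
Step 2: flows [1->0,1=2] -> levels [10 9 10]
Step 3: flows [0->1,2->1] -> levels [9 11 9]
Step 4: flows [1->0,1->2] -> levels [10 9 10]
  -> period-2 cycle: step 4 state = step 2 state
  -> state at step 7: (7-2) mod 2 = 1, same as step 3 -> [9 11 9]

Answer: 9 11 9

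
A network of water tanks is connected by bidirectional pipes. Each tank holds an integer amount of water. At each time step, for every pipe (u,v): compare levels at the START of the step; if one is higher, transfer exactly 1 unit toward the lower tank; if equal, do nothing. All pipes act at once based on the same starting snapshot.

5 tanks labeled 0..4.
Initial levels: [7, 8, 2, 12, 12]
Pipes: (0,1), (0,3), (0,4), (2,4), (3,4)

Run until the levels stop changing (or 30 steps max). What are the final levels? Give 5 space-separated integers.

Step 1: flows [1->0,3->0,4->0,4->2,3=4] -> levels [10 7 3 11 10]
Step 2: flows [0->1,3->0,0=4,4->2,3->4] -> levels [10 8 4 9 10]
Step 3: flows [0->1,0->3,0=4,4->2,4->3] -> levels [8 9 5 11 8]
Step 4: flows [1->0,3->0,0=4,4->2,3->4] -> levels [10 8 6 9 8]
Step 5: flows [0->1,0->3,0->4,4->2,3->4] -> levels [7 9 7 9 9]
Step 6: flows [1->0,3->0,4->0,4->2,3=4] -> levels [10 8 8 8 7]
Step 7: flows [0->1,0->3,0->4,2->4,3->4] -> levels [7 9 7 8 10]
Step 8: flows [1->0,3->0,4->0,4->2,4->3] -> levels [10 8 8 8 7]
  -> period-2 cycle: step 8 state = step 6 state; never stabilizes
  -> state at step 30: (30-6) mod 2 = 0, same as step 6 -> [10 8 8 8 7]

Answer: 10 8 8 8 7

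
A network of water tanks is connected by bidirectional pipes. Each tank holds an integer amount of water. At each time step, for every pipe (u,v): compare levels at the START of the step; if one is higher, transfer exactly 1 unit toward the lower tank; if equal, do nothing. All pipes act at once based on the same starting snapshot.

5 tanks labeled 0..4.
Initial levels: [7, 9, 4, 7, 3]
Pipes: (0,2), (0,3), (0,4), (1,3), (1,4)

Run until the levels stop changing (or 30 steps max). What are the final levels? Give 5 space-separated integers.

Answer: 8 7 5 5 5

Derivation:
Step 1: flows [0->2,0=3,0->4,1->3,1->4] -> levels [5 7 5 8 5]
Step 2: flows [0=2,3->0,0=4,3->1,1->4] -> levels [6 7 5 6 6]
Step 3: flows [0->2,0=3,0=4,1->3,1->4] -> levels [5 5 6 7 7]
Step 4: flows [2->0,3->0,4->0,3->1,4->1] -> levels [8 7 5 5 5]
Step 5: flows [0->2,0->3,0->4,1->3,1->4] -> levels [5 5 6 7 7]
  -> period-2 cycle: step 5 state = step 3 state; never stabilizes
  -> state at step 30: (30-3) mod 2 = 1, same as step 4 -> [8 7 5 5 5]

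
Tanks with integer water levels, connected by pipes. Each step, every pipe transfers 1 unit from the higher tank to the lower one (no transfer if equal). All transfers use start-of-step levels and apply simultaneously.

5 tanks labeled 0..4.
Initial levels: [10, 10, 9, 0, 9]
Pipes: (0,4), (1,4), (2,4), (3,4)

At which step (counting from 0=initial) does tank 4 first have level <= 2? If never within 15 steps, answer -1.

Answer: -1

Derivation:
Step 1: flows [0->4,1->4,2=4,4->3] -> levels [9 9 9 1 10]
Step 2: flows [4->0,4->1,4->2,4->3] -> levels [10 10 10 2 6]
Step 3: flows [0->4,1->4,2->4,4->3] -> levels [9 9 9 3 8]
Step 4: flows [0->4,1->4,2->4,4->3] -> levels [8 8 8 4 10]
Step 5: flows [4->0,4->1,4->2,4->3] -> levels [9 9 9 5 6]
Step 6: flows [0->4,1->4,2->4,4->3] -> levels [8 8 8 6 8]
Step 7: flows [0=4,1=4,2=4,4->3] -> levels [8 8 8 7 7]
Step 8: flows [0->4,1->4,2->4,3=4] -> levels [7 7 7 7 10]
Step 9: flows [4->0,4->1,4->2,4->3] -> levels [8 8 8 8 6]
Step 10: flows [0->4,1->4,2->4,3->4] -> levels [7 7 7 7 10]
  -> period-2 cycle (repeats step 8); tank 4 never drops to <=2
Tank 4 never reaches <=2 within 15 steps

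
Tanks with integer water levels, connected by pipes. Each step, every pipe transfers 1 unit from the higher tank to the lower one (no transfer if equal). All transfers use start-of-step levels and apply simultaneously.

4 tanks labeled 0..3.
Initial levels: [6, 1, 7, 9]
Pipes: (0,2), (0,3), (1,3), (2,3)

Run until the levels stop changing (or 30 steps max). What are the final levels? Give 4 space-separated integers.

Answer: 5 5 5 8

Derivation:
Step 1: flows [2->0,3->0,3->1,3->2] -> levels [8 2 7 6]
Step 2: flows [0->2,0->3,3->1,2->3] -> levels [6 3 7 7]
Step 3: flows [2->0,3->0,3->1,2=3] -> levels [8 4 6 5]
Step 4: flows [0->2,0->3,3->1,2->3] -> levels [6 5 6 6]
Step 5: flows [0=2,0=3,3->1,2=3] -> levels [6 6 6 5]
Step 6: flows [0=2,0->3,1->3,2->3] -> levels [5 5 5 8]
Step 7: flows [0=2,3->0,3->1,3->2] -> levels [6 6 6 5]
  -> period-2 cycle: step 7 state = step 5 state; never stabilizes
  -> state at step 30: (30-5) mod 2 = 1, same as step 6 -> [5 5 5 8]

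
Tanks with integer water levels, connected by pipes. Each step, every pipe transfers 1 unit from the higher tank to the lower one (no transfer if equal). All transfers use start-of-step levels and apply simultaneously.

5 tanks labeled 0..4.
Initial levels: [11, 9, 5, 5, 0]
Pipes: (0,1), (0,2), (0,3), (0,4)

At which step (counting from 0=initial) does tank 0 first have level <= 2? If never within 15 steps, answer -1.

Step 1: flows [0->1,0->2,0->3,0->4] -> levels [7 10 6 6 1]
Step 2: flows [1->0,0->2,0->3,0->4] -> levels [5 9 7 7 2]
Step 3: flows [1->0,2->0,3->0,0->4] -> levels [7 8 6 6 3]
Step 4: flows [1->0,0->2,0->3,0->4] -> levels [5 7 7 7 4]
Step 5: flows [1->0,2->0,3->0,0->4] -> levels [7 6 6 6 5]
Step 6: flows [0->1,0->2,0->3,0->4] -> levels [3 7 7 7 6]
Step 7: flows [1->0,2->0,3->0,4->0] -> levels [7 6 6 6 5]
  -> period-2 cycle (repeats step 5); tank 0 never drops to <=2
Tank 0 never reaches <=2 within 15 steps

Answer: -1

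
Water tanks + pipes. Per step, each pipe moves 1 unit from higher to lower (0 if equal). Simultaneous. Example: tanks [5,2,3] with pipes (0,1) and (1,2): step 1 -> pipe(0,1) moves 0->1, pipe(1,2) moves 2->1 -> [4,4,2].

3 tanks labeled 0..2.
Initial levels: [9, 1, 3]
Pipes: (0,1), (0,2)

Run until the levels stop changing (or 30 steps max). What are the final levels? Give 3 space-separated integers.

Step 1: flows [0->1,0->2] -> levels [7 2 4]
Step 2: flows [0->1,0->2] -> levels [5 3 5]
Step 3: flows [0->1,0=2] -> levels [4 4 5]
Step 4: flows [0=1,2->0] -> levels [5 4 4]
Step 5: flows [0->1,0->2] -> levels [3 5 5]
Step 6: flows [1->0,2->0] -> levels [5 4 4]
  -> period-2 cycle: step 6 state = step 4 state; never stabilizes
  -> state at step 30: (30-4) mod 2 = 0, same as step 4 -> [5 4 4]

Answer: 5 4 4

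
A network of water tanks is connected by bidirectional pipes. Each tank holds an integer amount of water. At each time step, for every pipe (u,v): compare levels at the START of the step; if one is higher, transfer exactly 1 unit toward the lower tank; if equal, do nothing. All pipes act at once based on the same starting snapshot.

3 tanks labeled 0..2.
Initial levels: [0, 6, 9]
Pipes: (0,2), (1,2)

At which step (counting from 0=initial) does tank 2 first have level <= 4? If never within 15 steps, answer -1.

Step 1: flows [2->0,2->1] -> levels [1 7 7]
Step 2: flows [2->0,1=2] -> levels [2 7 6]
Step 3: flows [2->0,1->2] -> levels [3 6 6]
Step 4: flows [2->0,1=2] -> levels [4 6 5]
Step 5: flows [2->0,1->2] -> levels [5 5 5]
Step 6: flows [0=2,1=2] -> levels [5 5 5]
  -> stable; tank 2 stays at 5 > 4
Tank 2 never reaches <=4 within 15 steps

Answer: -1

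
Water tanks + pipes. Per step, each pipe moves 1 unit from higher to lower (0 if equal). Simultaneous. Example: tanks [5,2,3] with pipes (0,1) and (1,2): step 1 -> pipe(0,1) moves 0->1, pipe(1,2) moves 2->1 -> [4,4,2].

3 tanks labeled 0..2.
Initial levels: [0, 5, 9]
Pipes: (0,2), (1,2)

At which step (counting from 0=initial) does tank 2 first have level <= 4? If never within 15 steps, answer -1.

Step 1: flows [2->0,2->1] -> levels [1 6 7]
Step 2: flows [2->0,2->1] -> levels [2 7 5]
Step 3: flows [2->0,1->2] -> levels [3 6 5]
Step 4: flows [2->0,1->2] -> levels [4 5 5]
Step 5: flows [2->0,1=2] -> levels [5 5 4]
Tank 2 first reaches <=4 at step 5

Answer: 5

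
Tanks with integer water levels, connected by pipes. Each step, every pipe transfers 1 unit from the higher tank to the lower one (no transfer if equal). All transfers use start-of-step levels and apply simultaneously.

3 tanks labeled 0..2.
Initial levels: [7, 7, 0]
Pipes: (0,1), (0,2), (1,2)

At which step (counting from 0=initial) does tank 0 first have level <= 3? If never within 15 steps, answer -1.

Step 1: flows [0=1,0->2,1->2] -> levels [6 6 2]
Step 2: flows [0=1,0->2,1->2] -> levels [5 5 4]
Step 3: flows [0=1,0->2,1->2] -> levels [4 4 6]
Step 4: flows [0=1,2->0,2->1] -> levels [5 5 4]
  -> period-2 cycle (repeats step 2); tank 0 never drops to <=3
Tank 0 never reaches <=3 within 15 steps

Answer: -1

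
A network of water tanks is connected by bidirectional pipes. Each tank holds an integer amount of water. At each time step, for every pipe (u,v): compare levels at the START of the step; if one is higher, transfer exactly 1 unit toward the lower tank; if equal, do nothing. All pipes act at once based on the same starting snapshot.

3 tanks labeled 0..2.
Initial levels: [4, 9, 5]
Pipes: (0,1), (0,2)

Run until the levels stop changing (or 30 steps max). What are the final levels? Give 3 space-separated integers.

Answer: 6 6 6

Derivation:
Step 1: flows [1->0,2->0] -> levels [6 8 4]
Step 2: flows [1->0,0->2] -> levels [6 7 5]
Step 3: flows [1->0,0->2] -> levels [6 6 6]
Step 4: flows [0=1,0=2] -> levels [6 6 6]
  -> stable (no change)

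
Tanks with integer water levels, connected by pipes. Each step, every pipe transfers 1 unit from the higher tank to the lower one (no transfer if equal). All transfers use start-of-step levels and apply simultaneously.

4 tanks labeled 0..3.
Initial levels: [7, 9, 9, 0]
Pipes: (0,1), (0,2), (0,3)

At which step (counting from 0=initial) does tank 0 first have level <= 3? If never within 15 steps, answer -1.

Step 1: flows [1->0,2->0,0->3] -> levels [8 8 8 1]
Step 2: flows [0=1,0=2,0->3] -> levels [7 8 8 2]
Step 3: flows [1->0,2->0,0->3] -> levels [8 7 7 3]
Step 4: flows [0->1,0->2,0->3] -> levels [5 8 8 4]
Step 5: flows [1->0,2->0,0->3] -> levels [6 7 7 5]
Step 6: flows [1->0,2->0,0->3] -> levels [7 6 6 6]
Step 7: flows [0->1,0->2,0->3] -> levels [4 7 7 7]
Step 8: flows [1->0,2->0,3->0] -> levels [7 6 6 6]
  -> period-2 cycle (repeats step 6); tank 0 never drops to <=3
Tank 0 never reaches <=3 within 15 steps

Answer: -1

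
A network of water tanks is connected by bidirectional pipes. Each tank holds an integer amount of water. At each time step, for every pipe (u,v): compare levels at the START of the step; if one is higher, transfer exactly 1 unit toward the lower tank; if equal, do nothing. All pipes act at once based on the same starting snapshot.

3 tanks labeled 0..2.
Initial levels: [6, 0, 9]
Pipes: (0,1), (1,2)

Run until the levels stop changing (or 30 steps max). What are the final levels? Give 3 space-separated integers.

Answer: 5 5 5

Derivation:
Step 1: flows [0->1,2->1] -> levels [5 2 8]
Step 2: flows [0->1,2->1] -> levels [4 4 7]
Step 3: flows [0=1,2->1] -> levels [4 5 6]
Step 4: flows [1->0,2->1] -> levels [5 5 5]
Step 5: flows [0=1,1=2] -> levels [5 5 5]
  -> stable (no change)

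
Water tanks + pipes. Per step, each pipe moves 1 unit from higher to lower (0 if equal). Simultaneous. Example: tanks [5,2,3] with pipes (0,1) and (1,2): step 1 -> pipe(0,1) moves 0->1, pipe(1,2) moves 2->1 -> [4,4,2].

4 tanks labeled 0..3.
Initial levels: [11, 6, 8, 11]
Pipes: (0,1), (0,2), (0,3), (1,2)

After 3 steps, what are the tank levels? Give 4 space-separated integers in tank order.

Answer: 11 8 8 9

Derivation:
Step 1: flows [0->1,0->2,0=3,2->1] -> levels [9 8 8 11]
Step 2: flows [0->1,0->2,3->0,1=2] -> levels [8 9 9 10]
Step 3: flows [1->0,2->0,3->0,1=2] -> levels [11 8 8 9]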